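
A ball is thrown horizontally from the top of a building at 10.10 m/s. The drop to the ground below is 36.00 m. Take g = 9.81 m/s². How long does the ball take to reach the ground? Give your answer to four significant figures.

2.709 s

The horizontal speed doesn't affect the fall. With v_y0 = 0, h = ½ g t².
t = √(2 × 36.00 / 9.81) = √7.3394 = 2.709 s.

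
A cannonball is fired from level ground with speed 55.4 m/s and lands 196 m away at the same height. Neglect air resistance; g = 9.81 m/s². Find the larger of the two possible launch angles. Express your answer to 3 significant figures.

Level-ground range: R = v₀² sin(2θ)/g ⇒ sin 2θ = R g / v₀² = 196×9.81/55.4² = 0.6265.
2θ = arcsin(0.6265) = 38.79° or 180° − 38.79° = 141.21°.
So θ = 19.4° or θ = 70.6°.

70.6°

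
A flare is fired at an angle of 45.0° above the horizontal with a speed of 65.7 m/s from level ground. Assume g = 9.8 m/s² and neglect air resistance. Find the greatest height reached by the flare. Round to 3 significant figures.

110 m

Vertical component of launch velocity: v_y = 65.7 sin 45.0° = 46.46 m/s.
At the highest point the vertical velocity is zero, so v_y² = 2 g h_max.
h_max = (46.46)² / (2 × 9.8) = 2159 / 19.60 = 110 m.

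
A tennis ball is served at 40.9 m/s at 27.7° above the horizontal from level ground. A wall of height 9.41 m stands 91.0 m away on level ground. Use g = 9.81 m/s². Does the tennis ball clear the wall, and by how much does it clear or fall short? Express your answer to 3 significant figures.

Yes — it clears the wall by 7.39 m.

v_x = 40.9 cos 27.7° = 36.21 m/s; v_y0 = 40.9 sin 27.7° = 19.01 m/s.
Time to reach the wall: t = 91.0 / 36.21 = 2.513 s.
Height at that point: y = 19.01×2.513 − 4.905×2.513² = 16.80 m.
That is 16.80 − 9.41 = 7.39 m above the top of the wall, so the tennis ball clears it.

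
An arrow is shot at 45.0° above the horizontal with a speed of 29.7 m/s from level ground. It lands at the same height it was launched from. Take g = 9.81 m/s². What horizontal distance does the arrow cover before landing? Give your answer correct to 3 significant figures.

For level ground, R = v₀² sin(2θ) / g.
sin(2 × 45.0°) = sin 90.00° = 1.000.
R = (29.7)² × 1.000 / 9.81 = 89.9 m.

89.9 m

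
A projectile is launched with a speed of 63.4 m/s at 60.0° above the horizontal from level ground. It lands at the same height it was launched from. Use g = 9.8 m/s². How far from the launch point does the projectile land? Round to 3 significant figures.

355 m

Components: v_x = 63.4 cos 60.0° = 31.70 m/s, v_y = 63.4 sin 60.0° = 54.91 m/s.
Time of flight (same landing height): t = 2 v_y / g = 2 × 54.91 / 9.8 = 11.21 s.
Range: R = v_x · t = 31.70 × 11.21 = 355 m.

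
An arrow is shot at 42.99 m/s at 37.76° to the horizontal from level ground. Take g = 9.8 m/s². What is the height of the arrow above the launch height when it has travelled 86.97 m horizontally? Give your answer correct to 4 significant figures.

v_x = 42.99 cos 37.76° = 33.987 m/s, v_y0 = 42.99 sin 37.76° = 26.325 m/s.
Time to reach x = 86.97 m: t = x / v_x = 86.97 / 33.987 = 2.5589 s.
y = v_y0 t − ½ g t² = 26.325×2.5589 − 4.900×2.5589² = 35.28 m.

35.28 m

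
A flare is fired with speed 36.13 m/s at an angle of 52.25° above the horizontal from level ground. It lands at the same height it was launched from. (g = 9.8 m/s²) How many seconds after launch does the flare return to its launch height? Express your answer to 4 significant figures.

5.830 s

Vertical component: v_y = 36.13 sin 52.25° = 28.568 m/s.
For a projectile landing at launch height, time of flight is t = 2 v_y / g = 2 × 28.568 / 9.8 = 5.830 s.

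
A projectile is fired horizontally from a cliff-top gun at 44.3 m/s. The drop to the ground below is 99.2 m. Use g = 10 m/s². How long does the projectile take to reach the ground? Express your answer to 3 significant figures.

4.45 s

The horizontal speed doesn't affect the fall. With v_y0 = 0, h = ½ g t².
t = √(2 × 99.2 / 10) = √19.84 = 4.45 s.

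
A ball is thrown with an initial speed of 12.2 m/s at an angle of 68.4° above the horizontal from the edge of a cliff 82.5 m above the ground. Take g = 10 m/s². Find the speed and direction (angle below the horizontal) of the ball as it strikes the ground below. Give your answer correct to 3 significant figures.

42.4 m/s at 83.9° below the horizontal

v_x = 12.2 cos 68.4° = 4.491 m/s (constant).
|v_y| at impact = √((11.34)² + 2×10×82.5) = 42.17 m/s.
Speed = √(4.491² + 42.17²) = 42.4 m/s; angle = arctan(42.17/4.491) = 83.9° below horizontal.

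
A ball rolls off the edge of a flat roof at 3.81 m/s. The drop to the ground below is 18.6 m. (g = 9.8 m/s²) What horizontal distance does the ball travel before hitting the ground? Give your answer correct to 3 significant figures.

Initial vertical velocity is zero, so the fall time comes from h = ½ g t²: t = √(2 × 18.6 / 9.8) = 1.948 s.
Horizontal motion is uniform at 3.81 m/s, so x = 3.81 × 1.948 = 7.42 m.

7.42 m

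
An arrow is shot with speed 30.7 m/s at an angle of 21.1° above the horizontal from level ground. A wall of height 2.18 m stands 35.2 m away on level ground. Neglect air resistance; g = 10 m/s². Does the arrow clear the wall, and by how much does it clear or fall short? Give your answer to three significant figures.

Yes — it clears the wall by 3.85 m.

v_x = 30.7 cos 21.1° = 28.64 m/s; v_y0 = 30.7 sin 21.1° = 11.05 m/s.
Time to reach the wall: t = 35.2 / 28.64 = 1.229 s.
Height at that point: y = 11.05×1.229 − 5.000×1.229² = 6.028 m.
That is 6.028 − 2.18 = 3.85 m above the top of the wall, so the arrow clears it.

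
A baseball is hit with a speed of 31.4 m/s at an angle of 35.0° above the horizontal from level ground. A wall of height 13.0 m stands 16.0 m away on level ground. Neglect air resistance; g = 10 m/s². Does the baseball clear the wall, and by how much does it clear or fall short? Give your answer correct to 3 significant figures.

v_x = 31.4 cos 35.0° = 25.72 m/s; v_y0 = 31.4 sin 35.0° = 18.01 m/s.
Time to reach the wall: t = 16.0 / 25.72 = 0.6221 s.
Height at that point: y = 18.01×0.6221 − 5.000×0.6221² = 9.269 m.
That is 13.0 − 9.269 = 3.73 m below the top of the wall, so the baseball does not clear it.

No — it falls 3.73 m short of clearing the wall.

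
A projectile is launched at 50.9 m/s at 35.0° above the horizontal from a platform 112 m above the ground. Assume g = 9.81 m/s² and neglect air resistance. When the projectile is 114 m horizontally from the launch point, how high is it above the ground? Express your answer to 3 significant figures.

155 m

v_x = 50.9 cos 35.0° = 41.69 m/s, v_y0 = 50.9 sin 35.0° = 29.20 m/s.
Time to reach x = 114 m: t = x / v_x = 114 / 41.69 = 2.734 s.
y = 112 + v_y0 t − ½ g t² = 112 + 29.20×2.734 − 4.905×2.734² = 155 m.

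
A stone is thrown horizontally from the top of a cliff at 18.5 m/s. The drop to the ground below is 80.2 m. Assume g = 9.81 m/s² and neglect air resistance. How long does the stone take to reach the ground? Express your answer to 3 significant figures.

4.04 s

The horizontal speed doesn't affect the fall. With v_y0 = 0, h = ½ g t².
t = √(2 × 80.2 / 9.81) = √16.35 = 4.04 s.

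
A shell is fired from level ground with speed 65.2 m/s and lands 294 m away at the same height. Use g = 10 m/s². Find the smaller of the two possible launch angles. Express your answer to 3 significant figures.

Level-ground range: R = v₀² sin(2θ)/g ⇒ sin 2θ = R g / v₀² = 294×10/65.2² = 0.6916.
2θ = arcsin(0.6916) = 43.76° or 180° − 43.76° = 136.24°.
So θ = 21.9° or θ = 68.1°.

21.9°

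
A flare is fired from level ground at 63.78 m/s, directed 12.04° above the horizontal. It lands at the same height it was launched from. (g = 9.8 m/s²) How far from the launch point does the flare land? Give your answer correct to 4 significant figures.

169.4 m

Components: v_x = 63.78 cos 12.04° = 62.377 m/s, v_y = 63.78 sin 12.04° = 13.304 m/s.
Time of flight (same landing height): t = 2 v_y / g = 2 × 13.304 / 9.8 = 2.7151 s.
Range: R = v_x · t = 62.377 × 2.7151 = 169.4 m.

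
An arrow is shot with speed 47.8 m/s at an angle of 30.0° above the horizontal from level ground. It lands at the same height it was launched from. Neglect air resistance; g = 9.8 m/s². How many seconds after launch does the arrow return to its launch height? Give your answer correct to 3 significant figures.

4.88 s

Vertical component: v_y = 47.8 sin 30.0° = 23.90 m/s.
For a projectile landing at launch height, time of flight is t = 2 v_y / g = 2 × 23.90 / 9.8 = 4.88 s.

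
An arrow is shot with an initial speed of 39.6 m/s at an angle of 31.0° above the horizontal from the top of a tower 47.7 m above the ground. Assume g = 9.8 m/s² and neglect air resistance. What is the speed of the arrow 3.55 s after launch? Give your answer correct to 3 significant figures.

v_x = 39.6 cos 31.0° = 33.94 m/s (constant).
v_y(t) = 39.6 sin 31.0° − g t = 20.40 − 9.8 × 3.55 = -14.39 m/s.
Speed = √(v_x² + v_y²) = √(1152 + 207.1) = 36.9 m/s.

36.9 m/s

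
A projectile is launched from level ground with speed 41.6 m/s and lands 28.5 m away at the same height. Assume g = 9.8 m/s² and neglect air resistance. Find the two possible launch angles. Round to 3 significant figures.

4.64° and 85.4°

Level-ground range: R = v₀² sin(2θ)/g ⇒ sin 2θ = R g / v₀² = 28.5×9.8/41.6² = 0.1614.
2θ = arcsin(0.1614) = 9.288° or 180° − 9.288° = 170.712°.
So θ = 4.64° or θ = 85.4°.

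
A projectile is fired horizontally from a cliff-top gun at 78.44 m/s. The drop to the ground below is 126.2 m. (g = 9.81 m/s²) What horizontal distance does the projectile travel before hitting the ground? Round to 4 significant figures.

397.9 m

Initial vertical velocity is zero, so the fall time comes from h = ½ g t²: t = √(2 × 126.2 / 9.81) = 5.0724 s.
Horizontal motion is uniform at 78.44 m/s, so x = 78.44 × 5.0724 = 397.9 m.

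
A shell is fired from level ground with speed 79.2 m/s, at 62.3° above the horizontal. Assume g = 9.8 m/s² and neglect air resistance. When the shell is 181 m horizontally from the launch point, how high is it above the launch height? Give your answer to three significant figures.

v_x = 79.2 cos 62.3° = 36.82 m/s, v_y0 = 79.2 sin 62.3° = 70.12 m/s.
Time to reach x = 181 m: t = x / v_x = 181 / 36.82 = 4.916 s.
y = v_y0 t − ½ g t² = 70.12×4.916 − 4.900×4.916² = 226 m.

226 m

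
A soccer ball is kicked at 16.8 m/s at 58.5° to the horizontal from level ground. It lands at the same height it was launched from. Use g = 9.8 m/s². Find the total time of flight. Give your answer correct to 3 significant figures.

2.92 s

Vertical component: v_y = 16.8 sin 58.5° = 14.32 m/s.
For a projectile landing at launch height, time of flight is t = 2 v_y / g = 2 × 14.32 / 9.8 = 2.92 s.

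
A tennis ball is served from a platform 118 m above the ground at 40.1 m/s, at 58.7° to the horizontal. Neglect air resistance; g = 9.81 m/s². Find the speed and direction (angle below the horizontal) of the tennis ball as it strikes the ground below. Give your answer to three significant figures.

62.6 m/s at 70.6° below the horizontal

v_x = 40.1 cos 58.7° = 20.83 m/s (constant).
|v_y| at impact = √((34.26)² + 2×9.81×118) = 59.07 m/s.
Speed = √(20.83² + 59.07²) = 62.6 m/s; angle = arctan(59.07/20.83) = 70.6° below horizontal.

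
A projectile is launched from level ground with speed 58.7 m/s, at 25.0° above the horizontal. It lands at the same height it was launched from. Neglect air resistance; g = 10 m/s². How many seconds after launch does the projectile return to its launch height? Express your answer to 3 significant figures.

Vertical component: v_y = 58.7 sin 25.0° = 24.81 m/s.
For a projectile landing at launch height, time of flight is t = 2 v_y / g = 2 × 24.81 / 10 = 4.96 s.

4.96 s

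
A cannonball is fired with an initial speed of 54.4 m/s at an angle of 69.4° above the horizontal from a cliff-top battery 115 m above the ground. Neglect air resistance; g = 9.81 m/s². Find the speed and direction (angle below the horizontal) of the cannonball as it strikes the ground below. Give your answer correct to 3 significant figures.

v_x = 54.4 cos 69.4° = 19.14 m/s (constant).
|v_y| at impact = √((50.92)² + 2×9.81×115) = 69.64 m/s.
Speed = √(19.14² + 69.64²) = 72.2 m/s; angle = arctan(69.64/19.14) = 74.6° below horizontal.

72.2 m/s at 74.6° below the horizontal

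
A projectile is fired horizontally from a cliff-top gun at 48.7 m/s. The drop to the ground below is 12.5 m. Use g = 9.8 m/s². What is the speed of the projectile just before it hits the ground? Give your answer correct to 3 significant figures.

51.2 m/s

Fall time: t = √(2 × 12.5 / 9.8) = 1.597 s.
At impact: v_x = 48.7 m/s (unchanged), v_y = g t = 9.8 × 1.597 = 15.65 m/s.
Speed = √(v_x² + v_y²) = √(2372 + 244.9) = 51.2 m/s.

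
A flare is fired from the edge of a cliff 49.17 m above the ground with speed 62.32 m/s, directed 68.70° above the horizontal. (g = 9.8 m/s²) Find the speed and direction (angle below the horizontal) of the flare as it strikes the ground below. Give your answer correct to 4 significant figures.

69.62 m/s at 71.03° below the horizontal

v_x = 62.32 cos 68.70° = 22.638 m/s (constant).
|v_y| at impact = √((58.063)² + 2×9.8×49.17) = 65.841 m/s.
Speed = √(22.638² + 65.841²) = 69.62 m/s; angle = arctan(65.841/22.638) = 71.03° below horizontal.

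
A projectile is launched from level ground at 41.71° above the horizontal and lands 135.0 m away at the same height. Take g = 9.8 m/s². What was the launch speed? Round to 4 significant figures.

On level ground, R = v₀² sin(2θ) / g, so v₀ = √(R g / sin 2θ).
sin(2 × 41.71°) = 0.9934.
v₀ = √(135.0 × 9.8 / 0.9934) = √1331.8 = 36.49 m/s.

36.49 m/s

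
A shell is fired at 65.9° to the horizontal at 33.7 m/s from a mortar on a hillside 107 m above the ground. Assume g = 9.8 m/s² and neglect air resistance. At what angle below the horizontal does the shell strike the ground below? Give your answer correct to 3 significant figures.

76.0°

v_x = 33.7 cos 65.9° = 13.76 m/s.
At impact |v_y| = √(v_y0² + 2 g h) = √(30.76² + 2×9.8×107) = 55.17 m/s.
Angle below horizontal = arctan(|v_y| / v_x) = arctan(55.17 / 13.76) = 76.0°.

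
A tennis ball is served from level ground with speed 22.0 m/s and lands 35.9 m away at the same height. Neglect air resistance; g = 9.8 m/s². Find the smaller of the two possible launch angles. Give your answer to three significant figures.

23.3°

Level-ground range: R = v₀² sin(2θ)/g ⇒ sin 2θ = R g / v₀² = 35.9×9.8/22.0² = 0.7269.
2θ = arcsin(0.7269) = 46.63° or 180° − 46.63° = 133.37°.
So θ = 23.3° or θ = 66.7°.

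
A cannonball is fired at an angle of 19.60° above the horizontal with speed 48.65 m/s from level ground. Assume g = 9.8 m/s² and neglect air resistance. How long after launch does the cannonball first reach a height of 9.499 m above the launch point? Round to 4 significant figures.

v_y0 = 48.65 sin 19.60° = 16.320 m/s.
Set y = v_y0 t − ½ g t² = 9.499: 4.900 t² − 16.320 t + 9.499 = 0.
t = [16.320 ± √(266.34 − 186.18)] / 9.8 = (16.320 ± 8.9532) / 9.8, giving t = 0.7517 s or t = 2.579 s.
The cannonball is on the way up at the first time, so t = 0.7517 s.

0.7517 s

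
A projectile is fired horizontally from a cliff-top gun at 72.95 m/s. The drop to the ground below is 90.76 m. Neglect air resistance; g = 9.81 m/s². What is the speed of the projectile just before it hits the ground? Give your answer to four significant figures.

84.28 m/s

Fall time: t = √(2 × 90.76 / 9.81) = 4.3016 s.
At impact: v_x = 72.95 m/s (unchanged), v_y = g t = 9.81 × 4.3016 = 42.199 m/s.
Speed = √(v_x² + v_y²) = √(5321.7 + 1780.8) = 84.28 m/s.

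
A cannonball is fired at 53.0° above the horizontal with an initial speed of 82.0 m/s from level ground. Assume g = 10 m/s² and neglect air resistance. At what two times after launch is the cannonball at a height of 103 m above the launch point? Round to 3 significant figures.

v_y0 = 82.0 sin 53.0° = 65.49 m/s.
Set y = v_y0 t − ½ g t² = 103: 5.000 t² − 65.49 t + 103 = 0.
t = [65.49 ± √(4289 − 2060)] / 10 = (65.49 ± 47.21) / 10, giving t = 1.83 s or t = 11.3 s.
So the cannonball is at 103 m at t = 1.83 s (rising) and t = 11.3 s (falling).

1.83 s and 11.3 s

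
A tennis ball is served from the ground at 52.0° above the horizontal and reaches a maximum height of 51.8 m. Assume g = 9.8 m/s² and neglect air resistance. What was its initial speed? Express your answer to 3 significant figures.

40.4 m/s

At maximum height v_y = 0, so (v₀ sin θ)² = 2 g H.
v₀ sin 52.0° = √(2 × 9.8 × 51.8) = 31.86 m/s.
v₀ = 31.86 / sin 52.0° = 31.86 / 0.7880 = 40.4 m/s.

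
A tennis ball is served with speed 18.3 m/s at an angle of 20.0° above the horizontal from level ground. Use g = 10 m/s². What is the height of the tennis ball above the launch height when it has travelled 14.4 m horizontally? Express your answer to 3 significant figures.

1.74 m

v_x = 18.3 cos 20.0° = 17.20 m/s, v_y0 = 18.3 sin 20.0° = 6.259 m/s.
Time to reach x = 14.4 m: t = x / v_x = 14.4 / 17.20 = 0.8372 s.
y = v_y0 t − ½ g t² = 6.259×0.8372 − 5.000×0.8372² = 1.74 m.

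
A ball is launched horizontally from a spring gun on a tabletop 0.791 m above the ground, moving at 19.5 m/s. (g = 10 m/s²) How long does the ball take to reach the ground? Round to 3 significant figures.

The horizontal speed doesn't affect the fall. With v_y0 = 0, h = ½ g t².
t = √(2 × 0.791 / 10) = √0.1582 = 0.398 s.

0.398 s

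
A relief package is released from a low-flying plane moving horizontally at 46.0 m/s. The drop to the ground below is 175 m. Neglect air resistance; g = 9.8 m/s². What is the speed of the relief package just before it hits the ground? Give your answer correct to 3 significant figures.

Fall time: t = √(2 × 175 / 9.8) = 5.976 s.
At impact: v_x = 46.0 m/s (unchanged), v_y = g t = 9.8 × 5.976 = 58.56 m/s.
Speed = √(v_x² + v_y²) = √(2116 + 3429) = 74.5 m/s.

74.5 m/s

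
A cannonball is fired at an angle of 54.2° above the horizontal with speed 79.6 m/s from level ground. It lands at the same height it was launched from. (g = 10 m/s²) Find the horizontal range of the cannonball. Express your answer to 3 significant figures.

601 m

Components: v_x = 79.6 cos 54.2° = 46.56 m/s, v_y = 79.6 sin 54.2° = 64.56 m/s.
Time of flight (same landing height): t = 2 v_y / g = 2 × 64.56 / 10 = 12.91 s.
Range: R = v_x · t = 46.56 × 12.91 = 601 m.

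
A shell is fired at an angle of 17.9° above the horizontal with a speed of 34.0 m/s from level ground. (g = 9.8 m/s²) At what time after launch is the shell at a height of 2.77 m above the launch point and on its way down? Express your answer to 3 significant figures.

1.82 s

v_y0 = 34.0 sin 17.9° = 10.45 m/s.
Set y = v_y0 t − ½ g t² = 2.77: 4.900 t² − 10.45 t + 2.77 = 0.
t = [10.45 ± √(109.2 − 54.29)] / 9.8 = (10.45 ± 7.410) / 9.8, giving t = 0.310 s or t = 1.82 s.
On the way down corresponds to the larger root: t = 1.82 s.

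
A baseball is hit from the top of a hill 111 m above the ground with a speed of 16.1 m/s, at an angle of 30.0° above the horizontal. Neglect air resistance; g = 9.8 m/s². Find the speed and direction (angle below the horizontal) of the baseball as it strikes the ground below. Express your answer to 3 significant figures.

49.3 m/s at 73.6° below the horizontal

v_x = 16.1 cos 30.0° = 13.94 m/s (constant).
|v_y| at impact = √((8.050)² + 2×9.8×111) = 47.33 m/s.
Speed = √(13.94² + 47.33²) = 49.3 m/s; angle = arctan(47.33/13.94) = 73.6° below horizontal.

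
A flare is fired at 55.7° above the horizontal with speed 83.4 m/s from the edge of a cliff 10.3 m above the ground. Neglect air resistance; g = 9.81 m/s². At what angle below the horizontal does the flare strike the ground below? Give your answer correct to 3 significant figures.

v_x = 83.4 cos 55.7° = 47.00 m/s.
At impact |v_y| = √(v_y0² + 2 g h) = √(68.90² + 2×9.81×10.3) = 70.35 m/s.
Angle below horizontal = arctan(|v_y| / v_x) = arctan(70.35 / 47.00) = 56.3°.

56.3°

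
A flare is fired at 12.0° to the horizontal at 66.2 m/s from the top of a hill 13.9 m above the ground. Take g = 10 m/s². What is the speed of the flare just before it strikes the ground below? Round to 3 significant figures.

v_x = 66.2 cos 12.0° = 64.75 m/s is unchanged throughout.
For the vertical component, v_y² = v_y0² + 2 g h = (13.76)² + 2×10×13.9 = 467.3, so |v_y| = 21.62 m/s.
Impact speed = √(v_x² + v_y²) = √(4193 + 467.3) = 68.3 m/s.

68.3 m/s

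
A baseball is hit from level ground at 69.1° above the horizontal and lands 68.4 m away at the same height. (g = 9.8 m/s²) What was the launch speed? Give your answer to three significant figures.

31.7 m/s

On level ground, R = v₀² sin(2θ) / g, so v₀ = √(R g / sin 2θ).
sin(2 × 69.1°) = 0.6665.
v₀ = √(68.4 × 9.8 / 0.6665) = √1006 = 31.7 m/s.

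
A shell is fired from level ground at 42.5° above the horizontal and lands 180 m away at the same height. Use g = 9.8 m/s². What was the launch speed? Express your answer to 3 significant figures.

42.1 m/s

On level ground, R = v₀² sin(2θ) / g, so v₀ = √(R g / sin 2θ).
sin(2 × 42.5°) = 0.9962.
v₀ = √(180 × 9.8 / 0.9962) = √1771 = 42.1 m/s.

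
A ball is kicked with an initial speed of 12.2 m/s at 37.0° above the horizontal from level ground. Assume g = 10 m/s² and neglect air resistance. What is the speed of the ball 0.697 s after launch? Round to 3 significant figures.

v_x = 12.2 cos 37.0° = 9.743 m/s (constant).
v_y(t) = 12.2 sin 37.0° − g t = 7.342 − 10 × 0.697 = 0.3720 m/s.
Speed = √(v_x² + v_y²) = √(94.93 + 0.1384) = 9.75 m/s.

9.75 m/s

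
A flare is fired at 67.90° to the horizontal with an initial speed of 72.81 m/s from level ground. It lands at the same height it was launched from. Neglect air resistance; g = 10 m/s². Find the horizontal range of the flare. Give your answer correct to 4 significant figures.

For level ground, R = v₀² sin(2θ) / g.
sin(2 × 67.90°) = sin 135.80° = 0.6972.
R = (72.81)² × 0.6972 / 10 = 369.6 m.

369.6 m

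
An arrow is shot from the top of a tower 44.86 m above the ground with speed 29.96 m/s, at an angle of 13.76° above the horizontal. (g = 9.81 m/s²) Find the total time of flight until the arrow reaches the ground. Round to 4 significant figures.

Vertical component: v_y = 29.96 sin 13.76° = 7.1261 m/s.
Taking up as positive with launch at y = 44.86 m, landing at y = 0: 0 = 44.86 + 7.1261 t − ½(9.81) t².
Solving 4.905 t² − 7.1261 t − 44.86 = 0 gives t = [7.1261 + √(7.1261² + 4·4.905·44.86)] / 9.810 = 3.837 s.

3.837 s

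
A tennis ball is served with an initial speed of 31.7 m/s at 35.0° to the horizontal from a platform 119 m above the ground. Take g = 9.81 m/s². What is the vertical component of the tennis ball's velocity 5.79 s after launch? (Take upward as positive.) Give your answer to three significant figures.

Initial vertical component: v_y0 = 31.7 sin 35.0° = 18.18 m/s.
v_y(t) = v_y0 − g t = 18.18 − 9.81 × 5.79 = -38.6 m/s.

-38.6 m/s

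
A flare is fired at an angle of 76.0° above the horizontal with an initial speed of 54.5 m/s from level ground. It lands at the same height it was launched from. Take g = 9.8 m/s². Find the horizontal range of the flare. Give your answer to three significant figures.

For level ground, R = v₀² sin(2θ) / g.
sin(2 × 76.0°) = sin 152.0° = 0.4695.
R = (54.5)² × 0.4695 / 9.8 = 142 m.

142 m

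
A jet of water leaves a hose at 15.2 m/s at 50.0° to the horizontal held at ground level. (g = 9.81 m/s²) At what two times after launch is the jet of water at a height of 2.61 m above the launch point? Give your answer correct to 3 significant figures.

0.251 s and 2.12 s

v_y0 = 15.2 sin 50.0° = 11.64 m/s.
Set y = v_y0 t − ½ g t² = 2.61: 4.905 t² − 11.64 t + 2.61 = 0.
t = [11.64 ± √(135.5 − 51.21)] / 9.81 = (11.64 ± 9.181) / 9.81, giving t = 0.251 s or t = 2.12 s.
So the jet of water is at 2.61 m at t = 0.251 s (rising) and t = 2.12 s (falling).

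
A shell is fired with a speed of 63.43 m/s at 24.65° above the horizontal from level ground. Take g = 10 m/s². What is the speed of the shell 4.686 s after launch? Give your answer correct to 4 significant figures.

61.15 m/s

v_x = 63.43 cos 24.65° = 57.650 m/s (constant).
v_y(t) = 63.43 sin 24.65° − g t = 26.455 − 10 × 4.686 = -20.405 m/s.
Speed = √(v_x² + v_y²) = √(3323.5 + 416.36) = 61.15 m/s.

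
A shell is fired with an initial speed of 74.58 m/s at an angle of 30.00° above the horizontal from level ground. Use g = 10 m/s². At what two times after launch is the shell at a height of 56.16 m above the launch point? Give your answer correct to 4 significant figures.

2.094 s and 5.364 s

v_y0 = 74.58 sin 30.00° = 37.290 m/s.
Set y = v_y0 t − ½ g t² = 56.16: 5.000 t² − 37.290 t + 56.16 = 0.
t = [37.290 ± √(1390.5 − 1123.2)] / 10 = (37.290 ± 16.349) / 10, giving t = 2.094 s or t = 5.364 s.
So the shell is at 56.16 m at t = 2.094 s (rising) and t = 5.364 s (falling).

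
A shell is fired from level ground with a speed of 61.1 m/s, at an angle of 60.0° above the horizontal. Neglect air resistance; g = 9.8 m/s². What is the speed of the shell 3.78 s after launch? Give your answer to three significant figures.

34.4 m/s

v_x = 61.1 cos 60.0° = 30.55 m/s (constant).
v_y(t) = 61.1 sin 60.0° − g t = 52.91 − 9.8 × 3.78 = 15.87 m/s.
Speed = √(v_x² + v_y²) = √(933.3 + 251.9) = 34.4 m/s.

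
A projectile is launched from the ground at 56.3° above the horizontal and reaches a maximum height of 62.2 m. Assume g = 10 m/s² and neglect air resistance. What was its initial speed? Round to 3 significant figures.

At maximum height v_y = 0, so (v₀ sin θ)² = 2 g H.
v₀ sin 56.3° = √(2 × 10 × 62.2) = 35.27 m/s.
v₀ = 35.27 / sin 56.3° = 35.27 / 0.8320 = 42.4 m/s.

42.4 m/s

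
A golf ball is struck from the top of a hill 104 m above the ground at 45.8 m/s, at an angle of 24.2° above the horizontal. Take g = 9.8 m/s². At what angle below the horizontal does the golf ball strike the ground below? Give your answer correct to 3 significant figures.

v_x = 45.8 cos 24.2° = 41.78 m/s.
At impact |v_y| = √(v_y0² + 2 g h) = √(18.77² + 2×9.8×104) = 48.89 m/s.
Angle below horizontal = arctan(|v_y| / v_x) = arctan(48.89 / 41.78) = 49.5°.

49.5°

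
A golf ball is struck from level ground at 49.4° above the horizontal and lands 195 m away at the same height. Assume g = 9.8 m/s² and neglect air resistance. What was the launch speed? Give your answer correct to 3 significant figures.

44.0 m/s

On level ground, R = v₀² sin(2θ) / g, so v₀ = √(R g / sin 2θ).
sin(2 × 49.4°) = 0.9882.
v₀ = √(195 × 9.8 / 0.9882) = √1934 = 44.0 m/s.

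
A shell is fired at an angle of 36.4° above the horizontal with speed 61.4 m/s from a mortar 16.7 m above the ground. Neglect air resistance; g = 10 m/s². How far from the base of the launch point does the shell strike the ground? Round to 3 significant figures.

Components: v_x = 61.4 cos 36.4° = 49.42 m/s, v_y = 61.4 sin 36.4° = 36.44 m/s.
Vertical: 0 = 16.7 + 36.44 t − ½(10) t² ⇒ 5.000 t² − 36.44 t − 16.7 = 0.
t = [36.44 + √(1328 + 334.0)] / 10.00 = 7.721 s.
Horizontal: R = v_x · t = 49.42 × 7.721 = 382 m.

382 m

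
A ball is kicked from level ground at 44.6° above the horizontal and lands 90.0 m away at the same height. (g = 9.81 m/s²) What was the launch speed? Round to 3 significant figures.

29.7 m/s

On level ground, R = v₀² sin(2θ) / g, so v₀ = √(R g / sin 2θ).
sin(2 × 44.6°) = 0.9999.
v₀ = √(90.0 × 9.81 / 0.9999) = √883.0 = 29.7 m/s.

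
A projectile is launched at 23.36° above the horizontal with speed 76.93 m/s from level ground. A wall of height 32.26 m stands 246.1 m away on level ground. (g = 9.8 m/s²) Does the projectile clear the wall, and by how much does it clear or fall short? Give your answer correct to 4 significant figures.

Yes — it clears the wall by 14.53 m.

v_x = 76.93 cos 23.36° = 70.624 m/s; v_y0 = 76.93 sin 23.36° = 30.503 m/s.
Time to reach the wall: t = 246.1 / 70.624 = 3.4847 s.
Height at that point: y = 30.503×3.4847 − 4.900×3.4847² = 46.792 m.
That is 46.792 − 32.26 = 14.53 m above the top of the wall, so the projectile clears it.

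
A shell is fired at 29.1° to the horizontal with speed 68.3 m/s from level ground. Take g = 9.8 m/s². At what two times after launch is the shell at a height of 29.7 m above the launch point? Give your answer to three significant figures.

v_y0 = 68.3 sin 29.1° = 33.22 m/s.
Set y = v_y0 t − ½ g t² = 29.7: 4.900 t² − 33.22 t + 29.7 = 0.
t = [33.22 ± √(1104 − 582.1)] / 9.8 = (33.22 ± 22.85) / 9.8, giving t = 1.06 s or t = 5.72 s.
So the shell is at 29.7 m at t = 1.06 s (rising) and t = 5.72 s (falling).

1.06 s and 5.72 s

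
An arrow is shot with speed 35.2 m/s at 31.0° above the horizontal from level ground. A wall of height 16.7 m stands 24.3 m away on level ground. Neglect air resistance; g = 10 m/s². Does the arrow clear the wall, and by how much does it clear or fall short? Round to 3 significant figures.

v_x = 35.2 cos 31.0° = 30.17 m/s; v_y0 = 35.2 sin 31.0° = 18.13 m/s.
Time to reach the wall: t = 24.3 / 30.17 = 0.8054 s.
Height at that point: y = 18.13×0.8054 − 5.000×0.8054² = 11.36 m.
That is 16.7 − 11.36 = 5.34 m below the top of the wall, so the arrow does not clear it.

No — it falls 5.34 m short of clearing the wall.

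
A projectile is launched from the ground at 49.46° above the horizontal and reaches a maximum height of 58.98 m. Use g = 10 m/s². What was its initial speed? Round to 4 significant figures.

At maximum height v_y = 0, so (v₀ sin θ)² = 2 g H.
v₀ sin 49.46° = √(2 × 10 × 58.98) = 34.345 m/s.
v₀ = 34.345 / sin 49.46° = 34.345 / 0.7600 = 45.19 m/s.

45.19 m/s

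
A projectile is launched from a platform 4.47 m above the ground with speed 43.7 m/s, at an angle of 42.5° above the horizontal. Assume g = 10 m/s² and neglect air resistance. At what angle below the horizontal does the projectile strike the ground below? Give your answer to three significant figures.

43.9°

v_x = 43.7 cos 42.5° = 32.22 m/s.
At impact |v_y| = √(v_y0² + 2 g h) = √(29.52² + 2×10×4.47) = 31.00 m/s.
Angle below horizontal = arctan(|v_y| / v_x) = arctan(31.00 / 32.22) = 43.9°.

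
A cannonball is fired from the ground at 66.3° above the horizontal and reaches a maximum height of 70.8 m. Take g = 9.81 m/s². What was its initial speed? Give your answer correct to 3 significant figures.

At maximum height v_y = 0, so (v₀ sin θ)² = 2 g H.
v₀ sin 66.3° = √(2 × 9.81 × 70.8) = 37.27 m/s.
v₀ = 37.27 / sin 66.3° = 37.27 / 0.9157 = 40.7 m/s.

40.7 m/s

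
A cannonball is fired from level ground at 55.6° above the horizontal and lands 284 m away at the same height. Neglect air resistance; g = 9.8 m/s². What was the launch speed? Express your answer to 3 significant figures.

54.6 m/s

On level ground, R = v₀² sin(2θ) / g, so v₀ = √(R g / sin 2θ).
sin(2 × 55.6°) = 0.9323.
v₀ = √(284 × 9.8 / 0.9323) = √2985 = 54.6 m/s.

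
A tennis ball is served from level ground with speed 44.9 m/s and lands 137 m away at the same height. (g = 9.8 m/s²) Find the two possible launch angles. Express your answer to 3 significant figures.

Level-ground range: R = v₀² sin(2θ)/g ⇒ sin 2θ = R g / v₀² = 137×9.8/44.9² = 0.6660.
2θ = arcsin(0.6660) = 41.76° or 180° − 41.76° = 138.24°.
So θ = 20.9° or θ = 69.1°.

20.9° and 69.1°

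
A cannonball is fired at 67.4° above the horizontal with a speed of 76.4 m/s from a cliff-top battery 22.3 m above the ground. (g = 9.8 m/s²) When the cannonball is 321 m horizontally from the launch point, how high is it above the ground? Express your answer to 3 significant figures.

208 m

v_x = 76.4 cos 67.4° = 29.36 m/s, v_y0 = 76.4 sin 67.4° = 70.53 m/s.
Time to reach x = 321 m: t = x / v_x = 321 / 29.36 = 10.93 s.
y = 22.3 + v_y0 t − ½ g t² = 22.3 + 70.53×10.93 − 4.900×10.93² = 208 m.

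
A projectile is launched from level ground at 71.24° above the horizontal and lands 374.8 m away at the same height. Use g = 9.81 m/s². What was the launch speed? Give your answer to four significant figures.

On level ground, R = v₀² sin(2θ) / g, so v₀ = √(R g / sin 2θ).
sin(2 × 71.24°) = 0.6090.
v₀ = √(374.8 × 9.81 / 0.6090) = √6037.4 = 77.70 m/s.

77.70 m/s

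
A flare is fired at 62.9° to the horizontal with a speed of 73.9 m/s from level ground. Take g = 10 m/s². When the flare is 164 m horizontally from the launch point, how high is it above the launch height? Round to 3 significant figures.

202 m

v_x = 73.9 cos 62.9° = 33.66 m/s, v_y0 = 73.9 sin 62.9° = 65.79 m/s.
Time to reach x = 164 m: t = x / v_x = 164 / 33.66 = 4.872 s.
y = v_y0 t − ½ g t² = 65.79×4.872 − 5.000×4.872² = 202 m.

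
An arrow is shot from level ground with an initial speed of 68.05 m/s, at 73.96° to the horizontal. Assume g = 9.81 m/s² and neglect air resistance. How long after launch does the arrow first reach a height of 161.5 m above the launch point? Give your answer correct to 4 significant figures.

v_y0 = 68.05 sin 73.96° = 65.401 m/s.
Set y = v_y0 t − ½ g t² = 161.5: 4.905 t² − 65.401 t + 161.5 = 0.
t = [65.401 ± √(4277.3 − 3168.6)] / 9.81 = (65.401 ± 33.297) / 9.81, giving t = 3.273 s or t = 10.06 s.
The arrow is on the way up at the first time, so t = 3.273 s.

3.273 s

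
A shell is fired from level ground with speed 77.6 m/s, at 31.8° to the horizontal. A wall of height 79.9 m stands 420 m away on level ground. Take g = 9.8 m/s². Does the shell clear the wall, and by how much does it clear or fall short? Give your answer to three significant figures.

No — it falls 18.2 m short of clearing the wall.

v_x = 77.6 cos 31.8° = 65.95 m/s; v_y0 = 77.6 sin 31.8° = 40.89 m/s.
Time to reach the wall: t = 420 / 65.95 = 6.368 s.
Height at that point: y = 40.89×6.368 − 4.900×6.368² = 61.69 m.
That is 79.9 − 61.69 = 18.2 m below the top of the wall, so the shell does not clear it.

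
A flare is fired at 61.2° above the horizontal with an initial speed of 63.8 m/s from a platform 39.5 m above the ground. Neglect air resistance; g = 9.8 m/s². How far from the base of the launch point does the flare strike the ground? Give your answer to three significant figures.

371 m

Components: v_x = 63.8 cos 61.2° = 30.74 m/s, v_y = 63.8 sin 61.2° = 55.91 m/s.
Vertical: 0 = 39.5 + 55.91 t − ½(9.8) t² ⇒ 4.900 t² − 55.91 t − 39.5 = 0.
t = [55.91 + √(3126 + 774.2)] / 9.800 = 12.08 s.
Horizontal: R = v_x · t = 30.74 × 12.08 = 371 m.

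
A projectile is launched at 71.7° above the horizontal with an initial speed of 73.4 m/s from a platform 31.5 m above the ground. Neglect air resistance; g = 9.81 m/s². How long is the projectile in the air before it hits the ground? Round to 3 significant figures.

Vertical component: v_y = 73.4 sin 71.7° = 69.69 m/s.
Taking up as positive with launch at y = 31.5 m, landing at y = 0: 0 = 31.5 + 69.69 t − ½(9.81) t².
Solving 4.905 t² − 69.69 t − 31.5 = 0 gives t = [69.69 + √(69.69² + 4·4.905·31.5)] / 9.810 = 14.6 s.

14.6 s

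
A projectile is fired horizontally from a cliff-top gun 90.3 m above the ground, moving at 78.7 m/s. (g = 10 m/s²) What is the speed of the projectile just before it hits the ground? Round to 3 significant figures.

Fall time: t = √(2 × 90.3 / 10) = 4.250 s.
At impact: v_x = 78.7 m/s (unchanged), v_y = g t = 10 × 4.250 = 42.50 m/s.
Speed = √(v_x² + v_y²) = √(6194 + 1806) = 89.4 m/s.

89.4 m/s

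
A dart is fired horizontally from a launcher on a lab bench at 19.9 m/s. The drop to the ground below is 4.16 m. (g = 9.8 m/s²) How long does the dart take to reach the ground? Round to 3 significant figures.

0.921 s

The horizontal speed doesn't affect the fall. With v_y0 = 0, h = ½ g t².
t = √(2 × 4.16 / 9.8) = √0.8490 = 0.921 s.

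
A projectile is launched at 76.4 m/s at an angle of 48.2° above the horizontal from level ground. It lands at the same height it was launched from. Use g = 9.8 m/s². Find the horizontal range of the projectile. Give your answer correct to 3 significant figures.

Components: v_x = 76.4 cos 48.2° = 50.92 m/s, v_y = 76.4 sin 48.2° = 56.95 m/s.
Time of flight (same landing height): t = 2 v_y / g = 2 × 56.95 / 9.8 = 11.62 s.
Range: R = v_x · t = 50.92 × 11.62 = 592 m.

592 m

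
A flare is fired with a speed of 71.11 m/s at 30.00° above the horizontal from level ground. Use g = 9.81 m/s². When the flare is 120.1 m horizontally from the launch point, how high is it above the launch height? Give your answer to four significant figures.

50.68 m

v_x = 71.11 cos 30.00° = 61.583 m/s, v_y0 = 71.11 sin 30.00° = 35.555 m/s.
Time to reach x = 120.1 m: t = x / v_x = 120.1 / 61.583 = 1.9502 s.
y = v_y0 t − ½ g t² = 35.555×1.9502 − 4.905×1.9502² = 50.68 m.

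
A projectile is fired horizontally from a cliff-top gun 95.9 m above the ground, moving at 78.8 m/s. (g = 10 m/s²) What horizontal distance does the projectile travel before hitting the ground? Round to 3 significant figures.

345 m

Initial vertical velocity is zero, so the fall time comes from h = ½ g t²: t = √(2 × 95.9 / 10) = 4.379 s.
Horizontal motion is uniform at 78.8 m/s, so x = 78.8 × 4.379 = 345 m.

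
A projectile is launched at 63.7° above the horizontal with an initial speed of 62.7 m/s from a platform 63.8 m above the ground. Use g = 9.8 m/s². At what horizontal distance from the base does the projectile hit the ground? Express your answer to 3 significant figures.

Components: v_x = 62.7 cos 63.7° = 27.78 m/s, v_y = 62.7 sin 63.7° = 56.21 m/s.
Vertical: 0 = 63.8 + 56.21 t − ½(9.8) t² ⇒ 4.900 t² − 56.21 t − 63.8 = 0.
t = [56.21 + √(3160 + 1250)] / 9.800 = 12.51 s.
Horizontal: R = v_x · t = 27.78 × 12.51 = 348 m.

348 m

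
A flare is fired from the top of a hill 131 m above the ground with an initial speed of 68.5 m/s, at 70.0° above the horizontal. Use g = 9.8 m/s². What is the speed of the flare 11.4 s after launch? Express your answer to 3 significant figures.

52.8 m/s

v_x = 68.5 cos 70.0° = 23.43 m/s (constant).
v_y(t) = 68.5 sin 70.0° − g t = 64.37 − 9.8 × 11.4 = -47.35 m/s.
Speed = √(v_x² + v_y²) = √(549.0 + 2242) = 52.8 m/s.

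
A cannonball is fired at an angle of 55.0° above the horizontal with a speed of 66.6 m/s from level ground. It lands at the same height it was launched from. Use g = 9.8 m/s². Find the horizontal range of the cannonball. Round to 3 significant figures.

425 m

Components: v_x = 66.6 cos 55.0° = 38.20 m/s, v_y = 66.6 sin 55.0° = 54.56 m/s.
Time of flight (same landing height): t = 2 v_y / g = 2 × 54.56 / 9.8 = 11.13 s.
Range: R = v_x · t = 38.20 × 11.13 = 425 m.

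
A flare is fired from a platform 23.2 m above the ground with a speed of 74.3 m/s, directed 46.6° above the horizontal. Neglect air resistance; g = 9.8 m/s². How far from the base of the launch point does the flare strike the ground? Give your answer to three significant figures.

Components: v_x = 74.3 cos 46.6° = 51.05 m/s, v_y = 74.3 sin 46.6° = 53.98 m/s.
Vertical: 0 = 23.2 + 53.98 t − ½(9.8) t² ⇒ 4.900 t² − 53.98 t − 23.2 = 0.
t = [53.98 + √(2914 + 454.7)] / 9.800 = 11.43 s.
Horizontal: R = v_x · t = 51.05 × 11.43 = 584 m.

584 m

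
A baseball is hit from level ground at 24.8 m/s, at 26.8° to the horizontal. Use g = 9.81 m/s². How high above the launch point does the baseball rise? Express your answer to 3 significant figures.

Vertical component of launch velocity: v_y = 24.8 sin 26.8° = 11.18 m/s.
At the highest point the vertical velocity is zero, so v_y² = 2 g h_max.
h_max = (11.18)² / (2 × 9.81) = 125.0 / 19.62 = 6.37 m.

6.37 m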